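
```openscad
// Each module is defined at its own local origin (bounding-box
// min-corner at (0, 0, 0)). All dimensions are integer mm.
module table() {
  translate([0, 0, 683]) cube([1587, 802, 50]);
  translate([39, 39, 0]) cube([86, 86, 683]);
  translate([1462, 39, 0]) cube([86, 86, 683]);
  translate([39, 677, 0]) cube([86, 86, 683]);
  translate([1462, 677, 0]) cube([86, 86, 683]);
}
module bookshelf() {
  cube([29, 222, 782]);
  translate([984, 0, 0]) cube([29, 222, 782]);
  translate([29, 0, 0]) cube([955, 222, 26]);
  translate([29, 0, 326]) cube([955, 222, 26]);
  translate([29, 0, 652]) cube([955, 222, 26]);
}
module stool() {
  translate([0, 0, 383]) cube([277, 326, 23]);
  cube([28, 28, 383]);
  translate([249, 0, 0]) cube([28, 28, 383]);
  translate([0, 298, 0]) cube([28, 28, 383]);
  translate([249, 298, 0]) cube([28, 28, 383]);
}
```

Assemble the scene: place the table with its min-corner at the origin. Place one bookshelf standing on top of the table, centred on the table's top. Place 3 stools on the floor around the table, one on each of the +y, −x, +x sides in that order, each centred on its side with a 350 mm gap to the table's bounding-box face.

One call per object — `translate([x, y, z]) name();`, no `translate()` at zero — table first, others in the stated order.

table();
translate([287, 290, 733]) bookshelf();
translate([655, 1152, 0]) stool();
translate([-627, 238, 0]) stool();
translate([1937, 238, 0]) stool();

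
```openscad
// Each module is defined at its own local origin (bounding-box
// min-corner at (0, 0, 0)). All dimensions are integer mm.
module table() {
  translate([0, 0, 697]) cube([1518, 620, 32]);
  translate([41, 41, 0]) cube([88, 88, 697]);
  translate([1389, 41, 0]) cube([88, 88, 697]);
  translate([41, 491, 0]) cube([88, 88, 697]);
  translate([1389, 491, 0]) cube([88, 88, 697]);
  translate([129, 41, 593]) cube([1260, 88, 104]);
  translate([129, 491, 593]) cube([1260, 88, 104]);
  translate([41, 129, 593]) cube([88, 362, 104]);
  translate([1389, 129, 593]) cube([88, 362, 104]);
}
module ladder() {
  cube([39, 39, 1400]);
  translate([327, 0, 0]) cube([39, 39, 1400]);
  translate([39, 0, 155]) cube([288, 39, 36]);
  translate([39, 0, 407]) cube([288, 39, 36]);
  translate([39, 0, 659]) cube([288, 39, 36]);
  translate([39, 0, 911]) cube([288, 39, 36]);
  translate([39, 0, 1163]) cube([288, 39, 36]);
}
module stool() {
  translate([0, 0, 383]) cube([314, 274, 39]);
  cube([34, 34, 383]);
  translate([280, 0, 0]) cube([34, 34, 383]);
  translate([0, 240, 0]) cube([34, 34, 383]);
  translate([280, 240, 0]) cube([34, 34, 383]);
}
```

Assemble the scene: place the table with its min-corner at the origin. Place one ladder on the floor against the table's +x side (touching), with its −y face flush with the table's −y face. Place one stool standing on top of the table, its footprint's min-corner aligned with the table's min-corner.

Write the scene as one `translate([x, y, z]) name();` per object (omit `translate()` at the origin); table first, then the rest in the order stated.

table();
translate([1518, 0, 0]) ladder();
translate([0, 0, 729]) stool();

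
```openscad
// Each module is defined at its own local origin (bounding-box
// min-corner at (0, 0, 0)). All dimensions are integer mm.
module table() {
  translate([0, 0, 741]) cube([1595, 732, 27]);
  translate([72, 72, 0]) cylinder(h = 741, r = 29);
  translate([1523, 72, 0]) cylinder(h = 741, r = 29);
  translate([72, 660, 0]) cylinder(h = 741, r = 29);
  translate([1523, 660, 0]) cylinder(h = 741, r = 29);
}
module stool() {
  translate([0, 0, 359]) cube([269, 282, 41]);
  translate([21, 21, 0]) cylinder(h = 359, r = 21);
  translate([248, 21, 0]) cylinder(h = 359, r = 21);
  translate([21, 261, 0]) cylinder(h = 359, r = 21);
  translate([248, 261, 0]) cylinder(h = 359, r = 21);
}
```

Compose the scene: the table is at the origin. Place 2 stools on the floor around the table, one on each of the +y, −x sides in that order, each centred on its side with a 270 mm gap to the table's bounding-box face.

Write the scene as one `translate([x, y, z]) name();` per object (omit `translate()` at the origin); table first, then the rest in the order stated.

table();
translate([663, 1002, 0]) stool();
translate([-539, 225, 0]) stool();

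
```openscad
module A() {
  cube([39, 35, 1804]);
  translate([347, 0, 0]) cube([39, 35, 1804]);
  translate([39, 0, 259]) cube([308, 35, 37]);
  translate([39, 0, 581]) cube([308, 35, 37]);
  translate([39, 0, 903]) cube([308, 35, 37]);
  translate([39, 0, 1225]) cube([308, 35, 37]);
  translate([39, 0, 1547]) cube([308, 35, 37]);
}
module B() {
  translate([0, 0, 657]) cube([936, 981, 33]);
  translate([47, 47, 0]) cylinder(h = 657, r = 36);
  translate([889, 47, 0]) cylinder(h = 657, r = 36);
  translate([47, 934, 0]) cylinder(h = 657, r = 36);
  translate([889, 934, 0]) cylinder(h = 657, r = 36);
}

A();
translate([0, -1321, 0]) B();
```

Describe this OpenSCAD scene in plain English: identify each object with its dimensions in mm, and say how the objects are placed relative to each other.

A is a wooden ladder with two side rails of 39×35 mm section and 1804 mm height, set 386 mm apart overall. Between them run 5 rectangular rungs (35 mm deep, 37 mm thick), front faces flush with the rails' −y face. The bottom of the first rung is 259 mm above the floor and each subsequent rung is 322 mm higher than the one below.

B is a rectangular dining table. The top is 936×981×33 mm with its upper surface at z = 690 mm. It stands on four round legs of 72 mm diameter, each leg's bounding box inset 11 mm from the nearest pair of top edges, running from the floor to the underside of the top.

The table is on the floor beside the ladder on its −y side.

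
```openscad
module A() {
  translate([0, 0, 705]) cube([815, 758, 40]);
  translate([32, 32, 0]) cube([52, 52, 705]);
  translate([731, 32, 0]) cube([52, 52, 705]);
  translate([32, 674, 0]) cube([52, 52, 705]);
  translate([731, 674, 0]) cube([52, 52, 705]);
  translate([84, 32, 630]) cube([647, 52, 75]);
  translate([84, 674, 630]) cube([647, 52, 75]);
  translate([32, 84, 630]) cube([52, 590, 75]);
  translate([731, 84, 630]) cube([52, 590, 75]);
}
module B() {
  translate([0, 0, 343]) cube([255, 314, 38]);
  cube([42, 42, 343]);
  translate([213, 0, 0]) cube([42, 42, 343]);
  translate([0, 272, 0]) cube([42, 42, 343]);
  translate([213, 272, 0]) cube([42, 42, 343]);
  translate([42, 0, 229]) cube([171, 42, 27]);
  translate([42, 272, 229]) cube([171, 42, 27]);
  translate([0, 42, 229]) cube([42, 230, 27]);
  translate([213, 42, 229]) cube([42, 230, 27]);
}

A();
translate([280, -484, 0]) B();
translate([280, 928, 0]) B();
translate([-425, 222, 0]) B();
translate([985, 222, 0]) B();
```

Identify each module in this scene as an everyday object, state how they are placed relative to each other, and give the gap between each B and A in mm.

A is a table. B is a stool. Four stools sit around the table at the −y, +y, −x, +x sides. The gap between each stool and the table is 170 mm.

Each stool's nearest face is 170 mm from the table's bounding box.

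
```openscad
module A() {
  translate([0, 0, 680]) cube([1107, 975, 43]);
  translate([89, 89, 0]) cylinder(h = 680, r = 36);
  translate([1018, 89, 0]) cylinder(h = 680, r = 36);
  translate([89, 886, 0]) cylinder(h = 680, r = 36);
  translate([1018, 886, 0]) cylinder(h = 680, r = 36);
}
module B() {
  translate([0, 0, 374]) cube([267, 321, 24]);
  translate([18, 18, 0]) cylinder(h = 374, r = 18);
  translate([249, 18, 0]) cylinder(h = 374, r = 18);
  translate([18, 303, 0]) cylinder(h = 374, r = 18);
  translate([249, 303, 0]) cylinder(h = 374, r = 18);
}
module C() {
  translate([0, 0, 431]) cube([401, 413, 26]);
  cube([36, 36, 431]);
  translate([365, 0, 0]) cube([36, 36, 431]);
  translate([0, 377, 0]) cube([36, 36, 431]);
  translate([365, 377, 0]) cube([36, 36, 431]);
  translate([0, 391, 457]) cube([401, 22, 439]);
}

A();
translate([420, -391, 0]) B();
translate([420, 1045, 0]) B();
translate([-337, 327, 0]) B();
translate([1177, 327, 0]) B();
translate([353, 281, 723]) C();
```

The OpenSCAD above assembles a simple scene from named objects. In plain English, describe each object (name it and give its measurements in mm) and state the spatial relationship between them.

A is a table with a 1107×975 mm rectangular top, 43 mm thick, top surface at z = 723 mm, supported by four round legs of 72 mm diameter, each leg's bounding box inset 53 mm from the nearest pair of top edges, running from the floor.

B is a four-legged stool. The seat is 267×321 mm, 24 mm thick, top at z = 398 mm. It stands on four round legs, each 36 mm in diameter, from z = 0 to the seat underside, each leg's axis is inset half a diameter from the nearest pair of seat edges (so the leg's bounding box is flush with the corner).

C is a chair: 401×413 mm seat, 26 mm thick, top at z = 457 mm, on four 36 mm square corner legs flush with the seat edges. A 22 mm thick backrest slab spans the full seat width, extending 439 mm above the seat top, its back face flush with the seat's +y edge.

Four stools sit around the table at the −y, +y, −x, +x sides. The chair is on top of the table, centred.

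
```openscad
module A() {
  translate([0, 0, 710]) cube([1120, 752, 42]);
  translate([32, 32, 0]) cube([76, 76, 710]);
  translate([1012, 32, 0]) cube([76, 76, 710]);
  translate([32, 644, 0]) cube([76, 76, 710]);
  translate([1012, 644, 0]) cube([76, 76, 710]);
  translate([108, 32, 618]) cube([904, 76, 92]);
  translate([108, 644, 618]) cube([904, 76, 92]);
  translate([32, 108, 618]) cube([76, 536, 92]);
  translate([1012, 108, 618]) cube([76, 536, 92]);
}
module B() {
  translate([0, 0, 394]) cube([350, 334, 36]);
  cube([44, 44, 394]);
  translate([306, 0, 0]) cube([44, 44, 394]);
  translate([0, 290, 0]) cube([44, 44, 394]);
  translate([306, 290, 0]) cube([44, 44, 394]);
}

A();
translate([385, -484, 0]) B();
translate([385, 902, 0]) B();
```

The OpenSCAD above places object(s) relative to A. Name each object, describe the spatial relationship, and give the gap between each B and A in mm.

A is a table. B is a stool. Two stools sit around the table at the −y, +y sides. The gap between each stool and the table is 150 mm.

Each stool's nearest face is 150 mm from the table's bounding box.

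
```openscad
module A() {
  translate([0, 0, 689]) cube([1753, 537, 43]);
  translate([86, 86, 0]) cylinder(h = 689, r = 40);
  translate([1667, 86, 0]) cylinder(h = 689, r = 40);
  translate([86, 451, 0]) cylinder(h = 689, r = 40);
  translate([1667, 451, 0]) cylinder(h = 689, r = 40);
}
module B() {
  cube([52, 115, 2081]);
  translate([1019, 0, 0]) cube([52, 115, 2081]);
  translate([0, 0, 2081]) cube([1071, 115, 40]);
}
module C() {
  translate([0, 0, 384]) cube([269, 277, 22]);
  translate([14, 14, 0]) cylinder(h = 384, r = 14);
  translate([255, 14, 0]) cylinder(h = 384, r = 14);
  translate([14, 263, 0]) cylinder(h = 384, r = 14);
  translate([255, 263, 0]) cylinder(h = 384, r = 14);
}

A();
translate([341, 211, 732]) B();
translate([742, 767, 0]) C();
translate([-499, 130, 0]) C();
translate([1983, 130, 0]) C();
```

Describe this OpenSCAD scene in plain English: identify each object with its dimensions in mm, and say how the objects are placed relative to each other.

A is a table with a 1753×537 mm rectangular top, 43 mm thick, top surface at z = 732 mm, supported by four round legs of 80 mm diameter, each leg's bounding box inset 46 mm from the nearest pair of top edges, running from the floor.

B is a door frame. The clear opening is 967 mm wide and 2081 mm high. Two 52 mm wide jambs, 115 mm deep, stand either side of the opening from the floor to the top of the opening. A 40 mm thick head sits across the top of both jambs, spanning the full outside width of the frame.

C is a four-legged stool. The seat is 269×277 mm, 22 mm thick, top at z = 406 mm. It stands on four round legs, each 28 mm in diameter, from z = 0 to the seat underside, each leg's axis is inset half a diameter from the nearest pair of seat edges (so the leg's bounding box is flush with the corner).

The door frame is on top of the table, centred. Three stools sit around the table at the +y, −x, +x sides.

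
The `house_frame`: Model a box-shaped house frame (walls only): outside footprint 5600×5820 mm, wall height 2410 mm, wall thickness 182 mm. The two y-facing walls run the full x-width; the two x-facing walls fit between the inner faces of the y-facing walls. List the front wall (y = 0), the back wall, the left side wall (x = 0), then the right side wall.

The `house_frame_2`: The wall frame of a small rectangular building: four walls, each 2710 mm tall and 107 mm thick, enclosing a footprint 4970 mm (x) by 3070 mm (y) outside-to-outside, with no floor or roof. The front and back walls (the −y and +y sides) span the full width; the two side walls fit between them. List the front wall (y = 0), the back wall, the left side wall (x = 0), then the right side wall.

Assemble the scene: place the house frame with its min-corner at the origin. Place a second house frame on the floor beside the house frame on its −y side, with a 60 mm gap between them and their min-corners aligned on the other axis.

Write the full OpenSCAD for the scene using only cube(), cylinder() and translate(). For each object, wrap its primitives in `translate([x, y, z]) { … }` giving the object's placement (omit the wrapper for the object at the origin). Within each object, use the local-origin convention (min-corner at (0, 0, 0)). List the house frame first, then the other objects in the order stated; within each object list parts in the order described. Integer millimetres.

cube([5600, 182, 2410]);
translate([0, 5638, 0]) cube([5600, 182, 2410]);
translate([0, 182, 0]) cube([182, 5456, 2410]);
translate([5418, 182, 0]) cube([182, 5456, 2410]);
translate([0, -3130, 0]) {
  cube([4970, 107, 2710]);
  translate([0, 2963, 0]) cube([4970, 107, 2710]);
  translate([0, 107, 0]) cube([107, 2856, 2710]);
  translate([4863, 107, 0]) cube([107, 2856, 2710]);
}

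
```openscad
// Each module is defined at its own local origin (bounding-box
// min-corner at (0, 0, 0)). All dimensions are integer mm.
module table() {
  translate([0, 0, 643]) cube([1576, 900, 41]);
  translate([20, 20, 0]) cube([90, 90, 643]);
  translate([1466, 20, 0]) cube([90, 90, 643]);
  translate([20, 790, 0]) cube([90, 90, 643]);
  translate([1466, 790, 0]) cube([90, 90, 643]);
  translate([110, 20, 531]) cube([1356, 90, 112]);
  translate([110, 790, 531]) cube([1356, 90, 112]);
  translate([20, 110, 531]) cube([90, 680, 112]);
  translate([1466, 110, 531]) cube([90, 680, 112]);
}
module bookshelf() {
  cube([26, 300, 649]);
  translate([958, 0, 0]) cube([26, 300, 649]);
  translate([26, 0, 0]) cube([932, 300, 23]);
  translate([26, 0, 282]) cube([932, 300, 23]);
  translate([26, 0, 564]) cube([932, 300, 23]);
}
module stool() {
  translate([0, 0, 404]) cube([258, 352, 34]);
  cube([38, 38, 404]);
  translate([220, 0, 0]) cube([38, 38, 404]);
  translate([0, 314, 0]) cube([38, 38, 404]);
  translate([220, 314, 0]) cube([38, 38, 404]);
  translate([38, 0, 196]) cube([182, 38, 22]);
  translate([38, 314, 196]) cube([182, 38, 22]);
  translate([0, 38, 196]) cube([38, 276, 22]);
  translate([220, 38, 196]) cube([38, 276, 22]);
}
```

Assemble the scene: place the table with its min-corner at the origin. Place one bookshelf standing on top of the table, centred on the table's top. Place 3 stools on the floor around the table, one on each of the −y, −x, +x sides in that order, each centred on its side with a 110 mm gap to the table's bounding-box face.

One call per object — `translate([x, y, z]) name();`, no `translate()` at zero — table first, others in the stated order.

table();
translate([296, 300, 684]) bookshelf();
translate([659, -462, 0]) stool();
translate([-368, 274, 0]) stool();
translate([1686, 274, 0]) stool();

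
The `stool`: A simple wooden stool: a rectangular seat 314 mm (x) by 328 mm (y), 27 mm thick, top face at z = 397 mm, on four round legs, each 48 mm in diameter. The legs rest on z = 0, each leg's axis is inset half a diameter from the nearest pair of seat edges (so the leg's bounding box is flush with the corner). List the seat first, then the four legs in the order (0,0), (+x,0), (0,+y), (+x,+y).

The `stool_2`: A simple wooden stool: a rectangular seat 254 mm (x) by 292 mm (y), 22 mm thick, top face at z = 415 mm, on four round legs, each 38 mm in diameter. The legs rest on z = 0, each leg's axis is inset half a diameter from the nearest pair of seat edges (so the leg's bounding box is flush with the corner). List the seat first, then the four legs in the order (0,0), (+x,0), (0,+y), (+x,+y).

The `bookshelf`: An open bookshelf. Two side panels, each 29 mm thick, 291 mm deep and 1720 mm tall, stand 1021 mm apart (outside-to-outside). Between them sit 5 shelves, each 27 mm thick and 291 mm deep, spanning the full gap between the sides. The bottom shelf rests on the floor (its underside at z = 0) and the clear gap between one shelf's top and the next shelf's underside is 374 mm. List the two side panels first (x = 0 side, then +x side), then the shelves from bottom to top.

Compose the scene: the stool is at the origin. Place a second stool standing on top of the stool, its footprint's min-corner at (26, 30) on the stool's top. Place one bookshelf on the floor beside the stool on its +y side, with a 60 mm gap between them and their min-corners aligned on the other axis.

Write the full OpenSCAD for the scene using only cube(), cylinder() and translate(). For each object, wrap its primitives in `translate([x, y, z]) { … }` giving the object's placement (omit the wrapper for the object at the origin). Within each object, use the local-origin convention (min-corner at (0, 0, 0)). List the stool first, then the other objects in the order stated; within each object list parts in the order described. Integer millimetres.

translate([0, 0, 370]) cube([314, 328, 27]);
translate([24, 24, 0]) cylinder(h = 370, r = 24);
translate([290, 24, 0]) cylinder(h = 370, r = 24);
translate([24, 304, 0]) cylinder(h = 370, r = 24);
translate([290, 304, 0]) cylinder(h = 370, r = 24);
translate([26, 30, 397]) {
  translate([0, 0, 393]) cube([254, 292, 22]);
  translate([19, 19, 0]) cylinder(h = 393, r = 19);
  translate([235, 19, 0]) cylinder(h = 393, r = 19);
  translate([19, 273, 0]) cylinder(h = 393, r = 19);
  translate([235, 273, 0]) cylinder(h = 393, r = 19);
}
translate([0, 388, 0]) {
  cube([29, 291, 1720]);
  translate([992, 0, 0]) cube([29, 291, 1720]);
  translate([29, 0, 0]) cube([963, 291, 27]);
  translate([29, 0, 401]) cube([963, 291, 27]);
  translate([29, 0, 802]) cube([963, 291, 27]);
  translate([29, 0, 1203]) cube([963, 291, 27]);
  translate([29, 0, 1604]) cube([963, 291, 27]);
}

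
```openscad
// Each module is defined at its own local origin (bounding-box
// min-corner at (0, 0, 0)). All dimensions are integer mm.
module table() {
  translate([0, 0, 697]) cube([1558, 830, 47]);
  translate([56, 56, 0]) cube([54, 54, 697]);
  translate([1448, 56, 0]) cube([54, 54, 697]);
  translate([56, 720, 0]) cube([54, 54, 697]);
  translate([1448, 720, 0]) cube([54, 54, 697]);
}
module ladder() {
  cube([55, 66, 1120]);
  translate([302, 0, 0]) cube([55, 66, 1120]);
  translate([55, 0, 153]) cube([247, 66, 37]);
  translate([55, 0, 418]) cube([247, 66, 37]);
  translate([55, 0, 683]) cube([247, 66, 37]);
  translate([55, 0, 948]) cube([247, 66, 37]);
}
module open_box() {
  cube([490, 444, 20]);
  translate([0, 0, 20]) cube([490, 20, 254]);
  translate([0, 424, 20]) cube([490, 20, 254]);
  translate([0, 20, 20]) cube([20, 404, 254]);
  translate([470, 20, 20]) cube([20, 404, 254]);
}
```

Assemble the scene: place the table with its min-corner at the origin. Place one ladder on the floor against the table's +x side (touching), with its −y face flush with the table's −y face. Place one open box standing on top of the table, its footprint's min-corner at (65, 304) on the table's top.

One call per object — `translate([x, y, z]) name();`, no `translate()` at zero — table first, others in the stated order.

table();
translate([1558, 0, 0]) ladder();
translate([65, 304, 744]) open_box();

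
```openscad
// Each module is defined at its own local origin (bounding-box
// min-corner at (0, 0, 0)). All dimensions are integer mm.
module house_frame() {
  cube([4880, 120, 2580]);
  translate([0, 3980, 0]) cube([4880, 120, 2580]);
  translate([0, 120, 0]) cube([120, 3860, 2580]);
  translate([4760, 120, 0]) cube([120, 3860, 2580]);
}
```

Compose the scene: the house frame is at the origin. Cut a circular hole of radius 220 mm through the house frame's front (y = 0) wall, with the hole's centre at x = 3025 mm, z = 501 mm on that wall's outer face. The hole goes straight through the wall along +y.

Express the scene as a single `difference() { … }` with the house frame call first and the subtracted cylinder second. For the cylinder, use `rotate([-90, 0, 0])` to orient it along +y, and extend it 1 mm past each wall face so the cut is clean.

difference() {
  house_frame();
  translate([3025, -1, 501]) rotate([-90, 0, 0]) cylinder(h = 122, r = 220);
}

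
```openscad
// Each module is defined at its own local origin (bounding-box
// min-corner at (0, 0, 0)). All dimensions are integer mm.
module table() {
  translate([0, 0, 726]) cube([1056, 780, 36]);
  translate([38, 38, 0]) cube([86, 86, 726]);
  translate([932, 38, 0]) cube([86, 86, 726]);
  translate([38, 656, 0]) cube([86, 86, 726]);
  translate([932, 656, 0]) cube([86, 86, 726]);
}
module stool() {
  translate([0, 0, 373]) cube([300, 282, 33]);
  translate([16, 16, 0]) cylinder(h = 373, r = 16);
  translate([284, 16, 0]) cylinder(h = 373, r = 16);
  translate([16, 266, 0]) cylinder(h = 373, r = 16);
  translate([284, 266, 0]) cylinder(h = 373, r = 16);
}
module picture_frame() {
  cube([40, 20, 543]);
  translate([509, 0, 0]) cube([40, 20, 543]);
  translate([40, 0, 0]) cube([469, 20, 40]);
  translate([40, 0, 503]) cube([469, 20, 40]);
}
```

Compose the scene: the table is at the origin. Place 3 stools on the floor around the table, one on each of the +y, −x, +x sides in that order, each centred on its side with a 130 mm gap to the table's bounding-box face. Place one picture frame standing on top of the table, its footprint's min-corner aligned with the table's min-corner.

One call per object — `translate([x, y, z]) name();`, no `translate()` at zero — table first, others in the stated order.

table();
translate([378, 910, 0]) stool();
translate([-430, 249, 0]) stool();
translate([1186, 249, 0]) stool();
translate([0, 0, 762]) picture_frame();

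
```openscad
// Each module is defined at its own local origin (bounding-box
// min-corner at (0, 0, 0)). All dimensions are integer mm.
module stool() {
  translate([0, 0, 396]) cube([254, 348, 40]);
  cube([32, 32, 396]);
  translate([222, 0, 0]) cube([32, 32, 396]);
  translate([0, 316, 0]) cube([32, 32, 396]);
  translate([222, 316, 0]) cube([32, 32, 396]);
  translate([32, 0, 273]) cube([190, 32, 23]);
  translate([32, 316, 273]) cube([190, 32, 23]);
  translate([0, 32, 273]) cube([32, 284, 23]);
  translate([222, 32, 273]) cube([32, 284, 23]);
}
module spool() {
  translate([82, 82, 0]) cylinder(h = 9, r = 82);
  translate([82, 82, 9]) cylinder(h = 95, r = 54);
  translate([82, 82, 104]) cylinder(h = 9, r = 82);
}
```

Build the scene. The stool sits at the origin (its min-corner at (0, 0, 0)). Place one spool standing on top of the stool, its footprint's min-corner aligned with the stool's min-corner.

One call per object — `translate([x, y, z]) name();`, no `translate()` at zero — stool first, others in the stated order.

stool();
translate([0, 0, 436]) spool();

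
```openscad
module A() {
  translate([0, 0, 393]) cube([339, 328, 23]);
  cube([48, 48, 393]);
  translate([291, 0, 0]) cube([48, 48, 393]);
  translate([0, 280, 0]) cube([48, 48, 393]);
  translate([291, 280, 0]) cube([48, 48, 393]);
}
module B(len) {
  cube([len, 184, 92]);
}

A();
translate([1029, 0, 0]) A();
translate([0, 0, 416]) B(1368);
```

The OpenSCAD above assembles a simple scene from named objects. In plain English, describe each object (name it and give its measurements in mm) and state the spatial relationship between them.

A is a four-legged stool. The seat is 339×328 mm, 23 mm thick, top at z = 416 mm. It stands on four square legs, each 48×48 mm in cross-section, from z = 0 to the seat underside, each flush with a corner of the seat.

B is a rectangular beam 1368 mm long (x), 184 mm deep (y), 92 mm thick (z).

The beam spans the tops of two stools placed 690 mm apart, resting at z = 416 mm.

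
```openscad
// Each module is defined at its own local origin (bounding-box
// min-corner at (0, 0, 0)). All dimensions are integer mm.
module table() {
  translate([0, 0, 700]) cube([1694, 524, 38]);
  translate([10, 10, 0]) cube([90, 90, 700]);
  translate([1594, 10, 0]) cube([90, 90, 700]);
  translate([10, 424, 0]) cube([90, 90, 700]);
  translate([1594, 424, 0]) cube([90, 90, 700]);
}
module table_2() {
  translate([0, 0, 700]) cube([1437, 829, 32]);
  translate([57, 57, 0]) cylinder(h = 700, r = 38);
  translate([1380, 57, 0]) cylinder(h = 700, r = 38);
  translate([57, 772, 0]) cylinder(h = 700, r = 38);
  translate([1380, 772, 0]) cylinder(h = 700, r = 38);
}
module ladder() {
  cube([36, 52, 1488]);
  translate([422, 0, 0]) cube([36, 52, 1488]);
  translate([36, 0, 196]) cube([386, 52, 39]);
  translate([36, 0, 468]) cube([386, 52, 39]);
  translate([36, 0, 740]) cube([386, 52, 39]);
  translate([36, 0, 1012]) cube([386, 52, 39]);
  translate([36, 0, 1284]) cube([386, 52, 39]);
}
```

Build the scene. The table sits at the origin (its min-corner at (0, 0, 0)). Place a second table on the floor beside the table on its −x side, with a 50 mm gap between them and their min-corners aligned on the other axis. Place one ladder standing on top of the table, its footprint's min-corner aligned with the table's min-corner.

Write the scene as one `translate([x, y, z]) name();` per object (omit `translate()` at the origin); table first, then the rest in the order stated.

table();
translate([-1487, 0, 0]) table_2();
translate([0, 0, 738]) ladder();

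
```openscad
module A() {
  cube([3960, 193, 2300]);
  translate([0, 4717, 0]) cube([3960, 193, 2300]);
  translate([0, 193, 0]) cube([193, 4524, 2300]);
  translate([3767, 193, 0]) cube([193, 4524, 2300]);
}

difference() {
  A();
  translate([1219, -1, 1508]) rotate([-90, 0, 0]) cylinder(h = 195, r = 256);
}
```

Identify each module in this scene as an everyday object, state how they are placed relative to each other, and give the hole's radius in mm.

A is a house frame. The house frame has a circular hole through its front wall. The hole's radius is 256 mm.

The subtracted cylinder has r = 256 mm.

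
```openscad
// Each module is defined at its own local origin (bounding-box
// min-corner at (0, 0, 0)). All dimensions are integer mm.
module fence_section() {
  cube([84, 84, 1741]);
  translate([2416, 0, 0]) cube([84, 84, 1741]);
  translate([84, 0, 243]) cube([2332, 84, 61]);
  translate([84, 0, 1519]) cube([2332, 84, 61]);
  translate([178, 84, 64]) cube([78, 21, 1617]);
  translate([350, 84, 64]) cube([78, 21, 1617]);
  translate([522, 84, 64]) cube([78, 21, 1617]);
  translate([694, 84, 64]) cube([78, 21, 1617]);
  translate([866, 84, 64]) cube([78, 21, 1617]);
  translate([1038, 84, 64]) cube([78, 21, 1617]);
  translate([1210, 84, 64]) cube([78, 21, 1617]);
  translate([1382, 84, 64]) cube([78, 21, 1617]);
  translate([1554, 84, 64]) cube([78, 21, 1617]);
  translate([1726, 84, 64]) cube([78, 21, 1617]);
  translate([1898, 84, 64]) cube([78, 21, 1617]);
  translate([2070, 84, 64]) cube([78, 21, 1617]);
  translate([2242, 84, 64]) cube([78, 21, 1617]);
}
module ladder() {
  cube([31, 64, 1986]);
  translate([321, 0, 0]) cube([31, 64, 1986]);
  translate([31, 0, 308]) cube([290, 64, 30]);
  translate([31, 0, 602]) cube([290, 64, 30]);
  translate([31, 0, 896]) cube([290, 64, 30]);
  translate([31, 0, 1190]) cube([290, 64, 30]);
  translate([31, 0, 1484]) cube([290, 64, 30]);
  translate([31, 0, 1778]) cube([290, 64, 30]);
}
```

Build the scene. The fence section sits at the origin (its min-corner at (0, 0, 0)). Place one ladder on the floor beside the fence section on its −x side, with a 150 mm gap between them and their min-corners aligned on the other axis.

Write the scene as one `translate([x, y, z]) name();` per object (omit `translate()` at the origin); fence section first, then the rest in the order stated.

fence_section();
translate([-502, 0, 0]) ladder();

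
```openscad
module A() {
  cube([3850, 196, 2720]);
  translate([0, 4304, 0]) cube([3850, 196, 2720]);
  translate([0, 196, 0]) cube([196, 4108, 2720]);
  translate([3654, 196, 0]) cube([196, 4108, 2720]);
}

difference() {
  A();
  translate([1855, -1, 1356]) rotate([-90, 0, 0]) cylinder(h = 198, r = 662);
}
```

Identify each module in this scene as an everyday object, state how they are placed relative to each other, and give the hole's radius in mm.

The subtracted cylinder has r = 662 mm.

A is a house frame. The house frame has a circular hole through its front wall. The hole's radius is 662 mm.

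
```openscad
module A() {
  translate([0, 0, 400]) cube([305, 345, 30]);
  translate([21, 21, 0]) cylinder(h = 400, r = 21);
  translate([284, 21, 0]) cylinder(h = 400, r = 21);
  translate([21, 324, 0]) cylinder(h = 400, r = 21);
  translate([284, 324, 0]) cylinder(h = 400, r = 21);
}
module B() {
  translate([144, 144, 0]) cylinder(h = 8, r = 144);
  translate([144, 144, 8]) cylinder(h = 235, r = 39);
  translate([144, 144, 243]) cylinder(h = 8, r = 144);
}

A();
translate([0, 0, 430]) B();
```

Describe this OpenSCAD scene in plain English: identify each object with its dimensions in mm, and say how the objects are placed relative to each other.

A is a simple wooden stool: a rectangular seat 305 mm (x) by 345 mm (y), 30 mm thick, top face at z = 430 mm, on four round legs, each 42 mm in diameter. The legs rest on z = 0, each leg's axis is inset half a diameter from the nearest pair of seat edges (so the leg's bounding box is flush with the corner).

B is a spool: two coaxial disc flanges of radius 144 mm and thickness 8 mm, joined by a core cylinder of radius 39 mm and height 235 mm. The lower flange rests on z = 0 and the three cylinders share a vertical axis.

The spool is on top of the stool.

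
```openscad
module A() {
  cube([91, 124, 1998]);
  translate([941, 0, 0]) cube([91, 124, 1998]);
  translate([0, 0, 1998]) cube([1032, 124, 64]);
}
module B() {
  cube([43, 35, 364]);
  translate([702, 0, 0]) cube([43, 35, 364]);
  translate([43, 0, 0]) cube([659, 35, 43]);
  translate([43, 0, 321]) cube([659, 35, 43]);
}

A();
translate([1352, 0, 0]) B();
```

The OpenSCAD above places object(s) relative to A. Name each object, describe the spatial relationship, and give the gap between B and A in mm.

The picture frame's nearest face is 320 mm from the door frame's +x face.

A is a door frame. B is a picture frame. The picture frame is on the floor beside the door frame on its +x side. The gap between the picture frame and the door frame is 320 mm.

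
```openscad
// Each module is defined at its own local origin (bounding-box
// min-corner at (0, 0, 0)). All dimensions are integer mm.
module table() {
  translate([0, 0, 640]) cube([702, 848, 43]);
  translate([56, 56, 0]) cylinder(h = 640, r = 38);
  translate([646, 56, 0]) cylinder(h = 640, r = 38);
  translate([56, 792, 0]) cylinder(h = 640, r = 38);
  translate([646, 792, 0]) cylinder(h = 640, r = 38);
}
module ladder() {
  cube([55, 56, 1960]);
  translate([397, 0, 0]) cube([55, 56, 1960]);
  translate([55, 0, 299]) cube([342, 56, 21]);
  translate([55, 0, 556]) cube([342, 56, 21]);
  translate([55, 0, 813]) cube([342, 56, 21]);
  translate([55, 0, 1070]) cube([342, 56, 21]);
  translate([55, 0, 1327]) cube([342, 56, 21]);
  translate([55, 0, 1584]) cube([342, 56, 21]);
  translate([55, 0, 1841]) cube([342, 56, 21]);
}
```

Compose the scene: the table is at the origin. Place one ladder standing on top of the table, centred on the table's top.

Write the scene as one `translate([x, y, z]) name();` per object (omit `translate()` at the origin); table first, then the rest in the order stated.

table();
translate([125, 396, 683]) ladder();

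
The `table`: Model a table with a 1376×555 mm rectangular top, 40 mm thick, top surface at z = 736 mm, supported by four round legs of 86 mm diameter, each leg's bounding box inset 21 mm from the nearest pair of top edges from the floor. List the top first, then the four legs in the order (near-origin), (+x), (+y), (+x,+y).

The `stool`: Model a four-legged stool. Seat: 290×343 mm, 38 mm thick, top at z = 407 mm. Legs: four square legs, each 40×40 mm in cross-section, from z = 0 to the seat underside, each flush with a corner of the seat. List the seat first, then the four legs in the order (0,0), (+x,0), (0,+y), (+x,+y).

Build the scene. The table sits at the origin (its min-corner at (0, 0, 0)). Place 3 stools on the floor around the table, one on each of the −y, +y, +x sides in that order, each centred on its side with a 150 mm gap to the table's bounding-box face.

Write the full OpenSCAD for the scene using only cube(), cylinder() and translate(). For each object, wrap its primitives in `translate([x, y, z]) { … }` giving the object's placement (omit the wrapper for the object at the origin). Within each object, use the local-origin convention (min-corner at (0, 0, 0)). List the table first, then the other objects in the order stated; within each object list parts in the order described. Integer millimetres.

translate([0, 0, 696]) cube([1376, 555, 40]);
translate([64, 64, 0]) cylinder(h = 696, r = 43);
translate([1312, 64, 0]) cylinder(h = 696, r = 43);
translate([64, 491, 0]) cylinder(h = 696, r = 43);
translate([1312, 491, 0]) cylinder(h = 696, r = 43);
translate([543, -493, 0]) {
  translate([0, 0, 369]) cube([290, 343, 38]);
  cube([40, 40, 369]);
  translate([250, 0, 0]) cube([40, 40, 369]);
  translate([0, 303, 0]) cube([40, 40, 369]);
  translate([250, 303, 0]) cube([40, 40, 369]);
}
translate([543, 705, 0]) {
  translate([0, 0, 369]) cube([290, 343, 38]);
  cube([40, 40, 369]);
  translate([250, 0, 0]) cube([40, 40, 369]);
  translate([0, 303, 0]) cube([40, 40, 369]);
  translate([250, 303, 0]) cube([40, 40, 369]);
}
translate([1526, 106, 0]) {
  translate([0, 0, 369]) cube([290, 343, 38]);
  cube([40, 40, 369]);
  translate([250, 0, 0]) cube([40, 40, 369]);
  translate([0, 303, 0]) cube([40, 40, 369]);
  translate([250, 303, 0]) cube([40, 40, 369]);
}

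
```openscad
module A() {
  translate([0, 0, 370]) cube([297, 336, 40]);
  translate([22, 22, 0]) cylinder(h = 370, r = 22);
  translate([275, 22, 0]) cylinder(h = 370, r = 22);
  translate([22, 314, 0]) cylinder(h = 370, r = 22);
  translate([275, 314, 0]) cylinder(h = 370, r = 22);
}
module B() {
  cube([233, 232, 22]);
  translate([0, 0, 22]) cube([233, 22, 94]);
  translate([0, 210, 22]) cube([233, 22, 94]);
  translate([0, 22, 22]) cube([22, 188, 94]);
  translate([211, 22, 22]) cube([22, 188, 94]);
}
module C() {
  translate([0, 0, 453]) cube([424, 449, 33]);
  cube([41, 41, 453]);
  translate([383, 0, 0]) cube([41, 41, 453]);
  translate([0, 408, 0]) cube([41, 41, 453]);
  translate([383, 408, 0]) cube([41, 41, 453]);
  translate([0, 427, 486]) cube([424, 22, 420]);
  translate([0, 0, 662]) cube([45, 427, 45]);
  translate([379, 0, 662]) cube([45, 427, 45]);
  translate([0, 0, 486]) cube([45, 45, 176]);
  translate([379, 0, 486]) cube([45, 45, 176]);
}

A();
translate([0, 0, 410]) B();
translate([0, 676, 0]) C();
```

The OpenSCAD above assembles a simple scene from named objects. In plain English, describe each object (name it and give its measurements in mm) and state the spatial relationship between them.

A is a simple wooden stool: a rectangular seat 297 mm (x) by 336 mm (y), 40 mm thick, top face at z = 410 mm, on four round legs, each 44 mm in diameter. The legs rest on z = 0, each leg's axis is inset half a diameter from the nearest pair of seat edges (so the leg's bounding box is flush with the corner).

B is an open-topped rectangular box: outside dimensions 233×232×116 mm, with a uniform wall and base thickness of 22 mm. The base is a full 233×232 slab on the floor; four walls sit on top of the base. The front and back walls (the −y and +y sides) span the full width; the two side walls fit between them.

C is a chair. The seat is a 424×449×33 mm slab with its top at z = 486 mm, on four 41×41 mm corner legs (flush with the seat edges, standing on z = 0). A flat backrest 22 mm thick, 420 mm tall, spans the full seat width and rises from the seat top along its +y edge, rear face flush with the rear of the seat. Two armrests of 45×45 mm section run along each side from the seat's front edge to the front of the backrest, top faces 221 mm above the seat top and outer faces flush with the seat's x-edges; a 45×45 mm post under the front of each armrest stands on the seat at the front corner.

The open box is on top of the stool. The chair is on the floor beside the stool on its +y side.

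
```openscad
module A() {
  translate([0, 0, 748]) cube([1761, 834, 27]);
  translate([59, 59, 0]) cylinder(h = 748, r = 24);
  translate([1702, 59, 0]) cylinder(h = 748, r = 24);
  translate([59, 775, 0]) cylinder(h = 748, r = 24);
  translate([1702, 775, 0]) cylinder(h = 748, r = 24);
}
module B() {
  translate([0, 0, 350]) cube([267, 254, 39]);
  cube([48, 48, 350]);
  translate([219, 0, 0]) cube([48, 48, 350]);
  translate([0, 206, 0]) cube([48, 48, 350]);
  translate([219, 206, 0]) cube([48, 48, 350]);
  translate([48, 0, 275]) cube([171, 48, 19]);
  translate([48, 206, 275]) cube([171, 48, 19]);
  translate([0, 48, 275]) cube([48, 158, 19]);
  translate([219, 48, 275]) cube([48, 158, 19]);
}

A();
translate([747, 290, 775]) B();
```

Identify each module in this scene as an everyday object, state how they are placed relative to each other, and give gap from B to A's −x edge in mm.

The stool's min-x is at 747; the table's min-x is 0; gap = 747 mm.

A is a table. B is a stool. The stool is on top of the table, centred. The gap from the stool to the table's −x edge is 747 mm.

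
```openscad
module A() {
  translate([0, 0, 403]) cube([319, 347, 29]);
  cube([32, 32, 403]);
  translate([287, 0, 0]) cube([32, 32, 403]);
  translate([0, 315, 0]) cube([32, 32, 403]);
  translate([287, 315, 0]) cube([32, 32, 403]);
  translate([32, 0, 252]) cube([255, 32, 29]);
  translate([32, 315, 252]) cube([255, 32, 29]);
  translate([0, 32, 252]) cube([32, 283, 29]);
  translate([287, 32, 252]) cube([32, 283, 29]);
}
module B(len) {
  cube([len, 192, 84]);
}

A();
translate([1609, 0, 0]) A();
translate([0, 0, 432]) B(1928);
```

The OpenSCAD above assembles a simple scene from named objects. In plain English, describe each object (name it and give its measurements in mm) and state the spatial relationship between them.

A is a four-legged stool. The seat is 319×347 mm, 29 mm thick, top at z = 432 mm. It stands on four square legs, each 32×32 mm in cross-section, from z = 0 to the seat underside, each flush with a corner of the seat. Four stretchers, 32 mm wide and 29 mm tall, connect adjacent legs with their undersides at z = 252 mm, each running between the inner faces of the legs it joins and aligned with the legs' outer faces on the other axis.

B is a rectangular beam 1928 mm long (x), 192 mm deep (y), 84 mm thick (z).

The beam spans the tops of two stools placed 1290 mm apart, resting at z = 432 mm.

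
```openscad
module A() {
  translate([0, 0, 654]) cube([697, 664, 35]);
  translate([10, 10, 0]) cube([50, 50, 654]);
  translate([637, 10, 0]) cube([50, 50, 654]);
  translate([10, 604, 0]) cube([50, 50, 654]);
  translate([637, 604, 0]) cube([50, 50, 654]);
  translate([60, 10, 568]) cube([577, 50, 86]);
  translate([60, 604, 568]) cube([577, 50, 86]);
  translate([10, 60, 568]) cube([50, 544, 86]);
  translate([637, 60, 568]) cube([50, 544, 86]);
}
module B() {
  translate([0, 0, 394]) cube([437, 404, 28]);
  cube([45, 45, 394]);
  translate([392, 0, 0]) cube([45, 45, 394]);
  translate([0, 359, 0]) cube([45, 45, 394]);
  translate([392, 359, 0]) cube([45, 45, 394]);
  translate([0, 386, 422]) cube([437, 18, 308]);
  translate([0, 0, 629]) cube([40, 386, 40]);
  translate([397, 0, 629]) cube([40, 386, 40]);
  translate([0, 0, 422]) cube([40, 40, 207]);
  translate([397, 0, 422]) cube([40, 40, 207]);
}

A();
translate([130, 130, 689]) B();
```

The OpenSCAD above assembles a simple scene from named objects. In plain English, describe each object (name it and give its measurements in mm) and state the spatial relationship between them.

A is a table with a 697×664 mm rectangular top, 35 mm thick, top surface at z = 689 mm, supported by four 50×50 mm square legs, each inset 10 mm from the nearest pair of top edges, running from the floor. Four apron rails, 50 mm thick and 86 mm tall, run between adjacent legs with their top edges flush with the underside of the top and their outer faces flush with the legs' outer faces.

B is a chair. The seat is a 437×404×28 mm slab with its top at z = 422 mm, on four 45×45 mm corner legs (flush with the seat edges, standing on z = 0). A flat backrest 18 mm thick, 308 mm tall, spans the full seat width and rises from the seat top along its +y edge, rear face flush with the rear of the seat. Two armrests of 40×40 mm section run along each side from the seat's front edge to the front of the backrest, top faces 247 mm above the seat top and outer faces flush with the seat's x-edges; a 40×40 mm post under the front of each armrest stands on the seat at the front corner.

The chair is on top of the table, centred.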